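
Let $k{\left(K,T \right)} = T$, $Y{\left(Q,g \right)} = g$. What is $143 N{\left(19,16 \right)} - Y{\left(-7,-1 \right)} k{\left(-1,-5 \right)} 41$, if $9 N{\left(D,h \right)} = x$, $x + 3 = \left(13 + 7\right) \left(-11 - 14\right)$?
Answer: $- \frac{73774}{9} \approx -8197.1$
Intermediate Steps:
$x = -503$ ($x = -3 + \left(13 + 7\right) \left(-11 - 14\right) = -3 + 20 \left(-25\right) = -3 - 500 = -503$)
$N{\left(D,h \right)} = - \frac{503}{9}$ ($N{\left(D,h \right)} = \frac{1}{9} \left(-503\right) = - \frac{503}{9}$)
$143 N{\left(19,16 \right)} - Y{\left(-7,-1 \right)} k{\left(-1,-5 \right)} 41 = 143 \left(- \frac{503}{9}\right) - \left(-1\right) \left(-5\right) 41 = - \frac{71929}{9} - 5 \cdot 41 = - \frac{71929}{9} - 205 = - \frac{73774}{9}$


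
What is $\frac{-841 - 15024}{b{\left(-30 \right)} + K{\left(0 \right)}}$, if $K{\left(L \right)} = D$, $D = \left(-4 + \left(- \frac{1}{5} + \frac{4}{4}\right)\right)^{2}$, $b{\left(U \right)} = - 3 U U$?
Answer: $\frac{396625}{67244} \approx 5.8983$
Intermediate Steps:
$b{\left(U \right)} = - 3 U^{2}$
$D = \frac{256}{25}$ ($D = \left(-4 + \left(\left(-1\right) \frac{1}{5} + 4 \cdot \frac{1}{4}\right)\right)^{2} = \left(-4 + \left(- \frac{1}{5} + 1\right)\right)^{2} = \left(-4 + \frac{4}{5}\right)^{2} = \left(- \frac{16}{5}\right)^{2} = \frac{256}{25} \approx 10.24$)
$K{\left(L \right)} = \frac{256}{25}$
$\frac{-841 - 15024}{b{\left(-30 \right)} + K{\left(0 \right)}} = \frac{-841 - 15024}{- 3 \left(-30\right)^{2} + \frac{256}{25}} = - \frac{15865}{\left(-3\right) 900 + \frac{256}{25}} = - \frac{15865}{-2700 + \frac{256}{25}} = - \frac{15865}{- \frac{67244}{25}} = \left(-15865\right) \left(- \frac{25}{67244}\right) = \frac{396625}{67244}$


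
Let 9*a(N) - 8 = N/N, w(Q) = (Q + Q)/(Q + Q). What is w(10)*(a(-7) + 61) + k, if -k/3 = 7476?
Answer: -22366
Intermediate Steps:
k = -22428 (k = -3*7476 = -22428)
w(Q) = 1 (w(Q) = (2*Q)/((2*Q)) = (2*Q)*(1/(2*Q)) = 1)
a(N) = 1 (a(N) = 8/9 + (N/N)/9 = 8/9 + (⅑)*1 = 8/9 + ⅑ = 1)
w(10)*(a(-7) + 61) + k = 1*(1 + 61) - 22428 = 1*62 - 22428 = 62 - 22428 = -22366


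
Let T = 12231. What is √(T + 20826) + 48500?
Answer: 48500 + 3*√3673 ≈ 48682.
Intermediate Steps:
√(T + 20826) + 48500 = √(12231 + 20826) + 48500 = √33057 + 48500 = 3*√3673 + 48500 = 48500 + 3*√3673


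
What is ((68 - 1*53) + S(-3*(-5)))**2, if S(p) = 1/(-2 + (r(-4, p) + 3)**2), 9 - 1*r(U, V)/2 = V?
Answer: 1406596/6241 ≈ 225.38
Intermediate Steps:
r(U, V) = 18 - 2*V
S(p) = 1/(-2 + (21 - 2*p)**2) (S(p) = 1/(-2 + ((18 - 2*p) + 3)**2) = 1/(-2 + (21 - 2*p)**2))
((68 - 1*53) + S(-3*(-5)))**2 = ((68 - 1*53) + 1/(-2 + (-21 + 2*(-3*(-5)))**2))**2 = ((68 - 53) + 1/(-2 + (-21 + 2*15)**2))**2 = (15 + 1/(-2 + (-21 + 30)**2))**2 = (15 + 1/(-2 + 9**2))**2 = (15 + 1/(-2 + 81))**2 = (15 + 1/79)**2 = (1186/79)**2 = 1406596/6241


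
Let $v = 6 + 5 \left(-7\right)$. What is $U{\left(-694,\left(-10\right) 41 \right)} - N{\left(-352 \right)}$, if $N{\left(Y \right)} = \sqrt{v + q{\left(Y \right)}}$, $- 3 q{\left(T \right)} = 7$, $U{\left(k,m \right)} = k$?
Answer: $-694 - \frac{i \sqrt{282}}{3} \approx -694.0 - 5.5976 i$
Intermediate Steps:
$q{\left(T \right)} = - \frac{7}{3}$ ($q{\left(T \right)} = \left(- \frac{1}{3}\right) 7 = - \frac{7}{3}$)
$v = -29$ ($v = 6 - 35 = -29$)
$N{\left(Y \right)} = \frac{i \sqrt{282}}{3}$ ($N{\left(Y \right)} = \sqrt{-29 - \frac{7}{3}} = \sqrt{- \frac{94}{3}} = \frac{i \sqrt{282}}{3}$)
$U{\left(-694,\left(-10\right) 41 \right)} - N{\left(-352 \right)} = -694 - \frac{i \sqrt{282}}{3}$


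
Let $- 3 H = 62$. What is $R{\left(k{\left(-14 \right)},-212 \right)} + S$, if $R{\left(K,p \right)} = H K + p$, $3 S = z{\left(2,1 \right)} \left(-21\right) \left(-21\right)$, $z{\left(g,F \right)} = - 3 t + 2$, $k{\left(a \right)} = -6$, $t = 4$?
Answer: $-1558$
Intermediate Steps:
$H = - \frac{62}{3}$ ($H = \left(- \frac{1}{3}\right) 62 = - \frac{62}{3} \approx -20.667$)
$z{\left(g,F \right)} = -10$ ($z{\left(g,F \right)} = \left(-3\right) 4 + 2 = -12 + 2 = -10$)
$S = -1470$ ($S = \frac{\left(-10\right) \left(-21\right) \left(-21\right)}{3} = \frac{210 \left(-21\right)}{3} = \frac{1}{3} \left(-4410\right) = -1470$)
$R{\left(K,p \right)} = p - \frac{62 K}{3}$ ($R{\left(K,p \right)} = - \frac{62 K}{3} + p = p - \frac{62 K}{3}$)
$R{\left(k{\left(-14 \right)},-212 \right)} + S = \left(-212 - -124\right) - 1470 = \left(-212 + 124\right) - 1470 = -88 - 1470 = -1558$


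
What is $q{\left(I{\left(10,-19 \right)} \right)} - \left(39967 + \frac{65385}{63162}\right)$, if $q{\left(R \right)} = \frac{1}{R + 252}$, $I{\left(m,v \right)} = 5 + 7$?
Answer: $- \frac{3365947733}{84216} \approx -39968.0$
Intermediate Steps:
$I{\left(m,v \right)} = 12$
$q{\left(R \right)} = \frac{1}{252 + R}$
$q{\left(I{\left(10,-19 \right)} \right)} - \left(39967 + \frac{65385}{63162}\right) = \frac{1}{252 + 12} - \left(39967 + \frac{65385}{63162}\right) = \frac{1}{264} - \frac{280495671}{7018} = - \frac{3365947733}{84216}$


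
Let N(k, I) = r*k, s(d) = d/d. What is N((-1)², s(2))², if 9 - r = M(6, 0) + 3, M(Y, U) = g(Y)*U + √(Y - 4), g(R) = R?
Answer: (6 - √2)² ≈ 21.029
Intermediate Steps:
M(Y, U) = √(-4 + Y) + U*Y (M(Y, U) = Y*U + √(Y - 4) = U*Y + √(-4 + Y) = √(-4 + Y) + U*Y)
s(d) = 1
r = 6 - √2 (r = 9 - ((√(-4 + 6) + 0*6) + 3) = 9 - ((√2 + 0) + 3) = 9 - (√2 + 3) = 9 - (3 + √2) = 9 + (-3 - √2) = 6 - √2 ≈ 4.5858)
N(k, I) = k*(6 - √2) (N(k, I) = (6 - √2)*k = k*(6 - √2))
N((-1)², s(2))² = ((-1)²*(6 - √2))² = (1*(6 - √2))² = (6 - √2)²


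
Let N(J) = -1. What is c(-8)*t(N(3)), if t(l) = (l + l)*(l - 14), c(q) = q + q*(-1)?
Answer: 0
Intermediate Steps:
c(q) = 0 (c(q) = q - q = 0)
t(l) = 2*l*(-14 + l) (t(l) = (2*l)*(-14 + l) = 2*l*(-14 + l))
c(-8)*t(N(3)) = 0*(2*(-1)*(-14 - 1)) = 0*(2*(-1)*(-15)) = 0*30 = 0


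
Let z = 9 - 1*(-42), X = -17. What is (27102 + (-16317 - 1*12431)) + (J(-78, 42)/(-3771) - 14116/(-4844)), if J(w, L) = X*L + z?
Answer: -2500882058/1522227 ≈ -1642.9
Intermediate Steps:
z = 51 (z = 9 + 42 = 51)
J(w, L) = 51 - 17*L (J(w, L) = -17*L + 51 = 51 - 17*L)
(27102 + (-16317 - 1*12431)) + (J(-78, 42)/(-3771) - 14116/(-4844)) = (27102 + (-16317 - 1*12431)) + ((51 - 17*42)/(-3771) - 14116/(-4844)) = (27102 + (-16317 - 12431)) + ((51 - 714)*(-1/3771) - 14116*(-1/4844)) = (27102 - 28748) + (-663*(-1/3771) + 3529/1211) = -1646 + (221/1257 + 3529/1211) = -1646 + 4703584/1522227 = -2500882058/1522227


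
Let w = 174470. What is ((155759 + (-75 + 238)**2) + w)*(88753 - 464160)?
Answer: -133944466786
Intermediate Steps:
((155759 + (-75 + 238)**2) + w)*(88753 - 464160) = ((155759 + (-75 + 238)**2) + 174470)*(88753 - 464160) = ((155759 + 163**2) + 174470)*(-375407) = ((155759 + 26569) + 174470)*(-375407) = (182328 + 174470)*(-375407) = 356798*(-375407) = -133944466786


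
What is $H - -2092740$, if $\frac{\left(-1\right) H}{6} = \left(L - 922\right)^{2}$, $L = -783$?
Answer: $-15349410$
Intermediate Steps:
$H = -17442150$ ($H = - 6 \left(-783 - 922\right)^{2} = - 6 \left(-1705\right)^{2} = \left(-6\right) 2907025 = -17442150$)
$H - -2092740 = -17442150 - -2092740 = -17442150 + 2092740 = -15349410$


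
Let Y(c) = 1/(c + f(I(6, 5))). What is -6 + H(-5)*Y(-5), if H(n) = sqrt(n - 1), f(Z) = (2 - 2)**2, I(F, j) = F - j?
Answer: -6 - I*sqrt(6)/5 ≈ -6.0 - 0.4899*I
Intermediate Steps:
f(Z) = 0 (f(Z) = 0**2 = 0)
H(n) = sqrt(-1 + n)
Y(c) = 1/c (Y(c) = 1/(c + 0) = 1/c)
-6 + H(-5)*Y(-5) = -6 + sqrt(-1 - 5)/(-5) = -6 + sqrt(-6)*(-1/5) = -6 + (I*sqrt(6))*(-1/5) = -6 - I*sqrt(6)/5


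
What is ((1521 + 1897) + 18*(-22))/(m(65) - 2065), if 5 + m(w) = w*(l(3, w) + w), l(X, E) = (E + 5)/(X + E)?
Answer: 102748/75545 ≈ 1.3601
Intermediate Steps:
l(X, E) = (5 + E)/(E + X)
m(w) = -5 + w*(w + (5 + w)/(3 + w)) (m(w) = -5 + w*((5 + w)/(w + 3) + w) = -5 + w*((5 + w)/(3 + w) + w) = -5 + w*(w + (5 + w)/(3 + w)))
((1521 + 1897) + 18*(-22))/(m(65) - 2065) = ((1521 + 1897) + 18*(-22))/((-15 + 65**3 + 4*65**2)/(3 + 65) - 2065) = (3418 - 396)/((-15 + 274625 + 4*4225)/68 - 2065) = 3022/((-15 + 274625 + 16900)/68 - 2065) = 3022/((1/68)*291510 - 2065) = 3022/(145755/34 - 2065) = 3022/(75545/34) = 3022*(34/75545) = 102748/75545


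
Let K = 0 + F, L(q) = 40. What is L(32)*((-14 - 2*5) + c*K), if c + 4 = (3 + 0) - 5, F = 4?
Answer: -1920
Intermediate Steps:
c = -6 (c = -4 + ((3 + 0) - 5) = -4 + (3 - 5) = -4 - 2 = -6)
K = 4 (K = 0 + 4 = 4)
L(32)*((-14 - 2*5) + c*K) = 40*((-14 - 2*5) - 6*4) = 40*((-14 - 10) - 24) = 40*(-24 - 24) = 40*(-48) = -1920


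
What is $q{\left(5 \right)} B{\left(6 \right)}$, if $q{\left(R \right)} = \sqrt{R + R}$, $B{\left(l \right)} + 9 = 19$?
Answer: $10 \sqrt{10} \approx 31.623$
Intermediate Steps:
$B{\left(l \right)} = 10$ ($B{\left(l \right)} = -9 + 19 = 10$)
$q{\left(R \right)} = \sqrt{2} \sqrt{R}$ ($q{\left(R \right)} = \sqrt{2 R} = \sqrt{2} \sqrt{R}$)
$q{\left(5 \right)} B{\left(6 \right)} = \sqrt{2} \sqrt{5} \cdot 10 = \sqrt{10} \cdot 10 = 10 \sqrt{10}$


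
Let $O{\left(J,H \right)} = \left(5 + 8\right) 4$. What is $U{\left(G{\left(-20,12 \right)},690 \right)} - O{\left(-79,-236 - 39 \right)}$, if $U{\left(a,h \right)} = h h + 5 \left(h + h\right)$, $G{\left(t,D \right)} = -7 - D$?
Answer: $482948$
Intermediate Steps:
$O{\left(J,H \right)} = 52$ ($O{\left(J,H \right)} = 13 \cdot 4 = 52$)
$U{\left(a,h \right)} = h^{2} + 10 h$ ($U{\left(a,h \right)} = h^{2} + 5 \cdot 2 h = h^{2} + 10 h$)
$U{\left(G{\left(-20,12 \right)},690 \right)} - O{\left(-79,-236 - 39 \right)} = 690 \left(10 + 690\right) - 52 = 690 \cdot 700 - 52 = 483000 - 52 = 482948$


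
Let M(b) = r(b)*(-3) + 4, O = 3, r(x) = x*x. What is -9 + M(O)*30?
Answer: -699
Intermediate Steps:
r(x) = x²
M(b) = 4 - 3*b² (M(b) = b²*(-3) + 4 = -3*b² + 4 = 4 - 3*b²)
-9 + M(O)*30 = -9 + (4 - 3*3²)*30 = -9 + (4 - 3*9)*30 = -9 + (4 - 27)*30 = -9 - 23*30 = -9 - 690 = -699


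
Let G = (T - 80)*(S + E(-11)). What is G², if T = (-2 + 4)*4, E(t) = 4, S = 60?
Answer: 21233664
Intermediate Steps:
T = 8 (T = 2*4 = 8)
G = -4608 (G = (8 - 80)*(60 + 4) = -72*64 = -4608)
G² = (-4608)² = 21233664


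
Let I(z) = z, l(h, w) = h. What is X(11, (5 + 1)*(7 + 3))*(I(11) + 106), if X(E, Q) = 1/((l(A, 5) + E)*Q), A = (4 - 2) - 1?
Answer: 13/80 ≈ 0.16250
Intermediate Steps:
A = 1 (A = 2 - 1 = 1)
X(E, Q) = 1/(Q*(1 + E)) (X(E, Q) = 1/((1 + E)*Q) = 1/(Q*(1 + E)))
X(11, (5 + 1)*(7 + 3))*(I(11) + 106) = (1/((((5 + 1)*(7 + 3)))*(1 + 11)))*(11 + 106) = (1/((6*10)*12))*117 = ((1/12)/60)*117 = ((1/60)*(1/12))*117 = (1/720)*117 = 13/80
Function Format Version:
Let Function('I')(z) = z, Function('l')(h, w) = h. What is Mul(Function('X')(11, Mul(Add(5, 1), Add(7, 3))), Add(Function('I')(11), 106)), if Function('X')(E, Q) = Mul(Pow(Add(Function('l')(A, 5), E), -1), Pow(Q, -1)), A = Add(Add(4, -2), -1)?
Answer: Rational(13, 80) ≈ 0.16250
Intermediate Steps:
A = 1 (A = Add(2, -1) = 1)
Function('X')(E, Q) = Mul(Pow(Q, -1), Pow(Add(1, E), -1)) (Function('X')(E, Q) = Mul(Pow(Add(1, E), -1), Pow(Q, -1)) = Mul(Pow(Q, -1), Pow(Add(1, E), -1)))
Mul(Function('X')(11, Mul(Add(5, 1), Add(7, 3))), Add(Function('I')(11), 106)) = Mul(Mul(Pow(Mul(Add(5, 1), Add(7, 3)), -1), Pow(Add(1, 11), -1)), Add(11, 106)) = Mul(Mul(Pow(Mul(6, 10), -1), Pow(12, -1)), 117) = Mul(Mul(Pow(60, -1), Rational(1, 12)), 117) = Mul(Mul(Rational(1, 60), Rational(1, 12)), 117) = Mul(Rational(1, 720), 117) = Rational(13, 80)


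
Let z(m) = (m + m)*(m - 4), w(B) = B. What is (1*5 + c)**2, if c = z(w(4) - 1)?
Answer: 1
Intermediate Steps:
z(m) = 2*m*(-4 + m) (z(m) = (2*m)*(-4 + m) = 2*m*(-4 + m))
c = -6 (c = 2*(4 - 1)*(-4 + (4 - 1)) = 2*3*(-4 + 3) = 2*3*(-1) = -6)
(1*5 + c)**2 = (1*5 - 6)**2 = (5 - 6)**2 = (-1)**2 = 1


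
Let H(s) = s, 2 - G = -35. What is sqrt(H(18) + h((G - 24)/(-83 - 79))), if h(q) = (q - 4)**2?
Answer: sqrt(909313)/162 ≈ 5.8863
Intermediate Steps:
G = 37 (G = 2 - 1*(-35) = 2 + 35 = 37)
h(q) = (-4 + q)**2
sqrt(H(18) + h((G - 24)/(-83 - 79))) = sqrt(18 + (-4 + (37 - 24)/(-83 - 79))**2) = sqrt(18 + (-4 + 13/(-162))**2) = sqrt(18 + (-4 + 13*(-1/162))**2) = sqrt(18 + (-4 - 13/162)**2) = sqrt(18 + (-661/162)**2) = sqrt(18 + 436921/26244) = sqrt(909313/26244) = sqrt(909313)/162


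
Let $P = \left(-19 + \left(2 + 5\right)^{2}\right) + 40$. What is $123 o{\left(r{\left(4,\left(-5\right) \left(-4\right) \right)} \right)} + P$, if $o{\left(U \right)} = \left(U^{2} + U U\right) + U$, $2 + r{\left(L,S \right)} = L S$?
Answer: $1506328$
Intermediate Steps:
$r{\left(L,S \right)} = -2 + L S$
$o{\left(U \right)} = U + 2 U^{2}$ ($o{\left(U \right)} = \left(U^{2} + U^{2}\right) + U = 2 U^{2} + U = U + 2 U^{2}$)
$P = 70$ ($P = \left(-19 + 7^{2}\right) + 40 = \left(-19 + 49\right) + 40 = 30 + 40 = 70$)
$123 o{\left(r{\left(4,\left(-5\right) \left(-4\right) \right)} \right)} + P = 123 \left(-2 + 4 \left(\left(-5\right) \left(-4\right)\right)\right) \left(1 + 2 \left(-2 + 4 \left(\left(-5\right) \left(-4\right)\right)\right)\right) + 70 = 123 \left(-2 + 4 \cdot 20\right) \left(1 + 2 \left(-2 + 4 \cdot 20\right)\right) + 70 = 123 \left(-2 + 80\right) \left(1 + 2 \left(-2 + 80\right)\right) + 70 = 123 \cdot 78 \left(1 + 2 \cdot 78\right) + 70 = 123 \cdot 78 \left(1 + 156\right) + 70 = 123 \cdot 78 \cdot 157 + 70 = 123 \cdot 12246 + 70 = 1506258 + 70 = 1506328$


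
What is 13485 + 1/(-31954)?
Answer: 430899689/31954 ≈ 13485.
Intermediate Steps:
13485 + 1/(-31954) = 13485 - 1/31954 = 430899689/31954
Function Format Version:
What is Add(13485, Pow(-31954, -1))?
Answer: Rational(430899689, 31954) ≈ 13485.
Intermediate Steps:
Add(13485, Pow(-31954, -1)) = Add(13485, Rational(-1, 31954)) = Rational(430899689, 31954)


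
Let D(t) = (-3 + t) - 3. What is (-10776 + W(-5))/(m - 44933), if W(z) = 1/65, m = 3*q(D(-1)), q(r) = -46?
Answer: 700439/2929615 ≈ 0.23909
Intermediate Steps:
D(t) = -6 + t
m = -138 (m = 3*(-46) = -138)
W(z) = 1/65
(-10776 + W(-5))/(m - 44933) = (-10776 + 1/65)/(-138 - 44933) = -700439/65/(-45071) = -700439/65*(-1/45071) = 700439/2929615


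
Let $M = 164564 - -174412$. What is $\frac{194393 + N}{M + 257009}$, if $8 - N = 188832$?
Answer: $\frac{5569}{595985} \approx 0.0093442$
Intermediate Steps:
$N = -188824$ ($N = 8 - 188832 = -188824$)
$M = 338976$ ($M = 164564 + 174412 = 338976$)
$\frac{194393 + N}{M + 257009} = \frac{194393 - 188824}{338976 + 257009} = \frac{5569}{595985}$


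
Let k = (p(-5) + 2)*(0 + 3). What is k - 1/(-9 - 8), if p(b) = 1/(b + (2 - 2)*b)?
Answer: 464/85 ≈ 5.4588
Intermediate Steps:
p(b) = 1/b (p(b) = 1/(b + 0*b) = 1/(b + 0) = 1/b)
k = 27/5 (k = (1/(-5) + 2)*(0 + 3) = (-1/5 + 2)*3 = (9/5)*3 = 27/5 ≈ 5.4000)
k - 1/(-9 - 8) = 27/5 - 1/(-9 - 8) = 27/5 - 1/(-17) = 27/5 - 1/17*(-1) = 27/5 + 1/17 = 464/85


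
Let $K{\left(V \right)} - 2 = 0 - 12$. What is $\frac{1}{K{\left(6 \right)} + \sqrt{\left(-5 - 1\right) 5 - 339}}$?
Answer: $- \frac{10}{469} - \frac{3 i \sqrt{41}}{469} \approx -0.021322 - 0.040958 i$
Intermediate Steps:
$K{\left(V \right)} = -10$ ($K{\left(V \right)} = 2 + \left(0 - 12\right) = 2 - 12 = -10$)
$\frac{1}{K{\left(6 \right)} + \sqrt{\left(-5 - 1\right) 5 - 339}} = \frac{1}{-10 + \sqrt{\left(-5 - 1\right) 5 - 339}} = \frac{1}{-10 + \sqrt{\left(-6\right) 5 - 339}} = \frac{1}{-10 + \sqrt{-30 - 339}} = \frac{1}{-10 + \sqrt{-369}} = \frac{1}{-10 + 3 i \sqrt{41}}$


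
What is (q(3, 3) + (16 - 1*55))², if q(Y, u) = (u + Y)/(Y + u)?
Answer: 1444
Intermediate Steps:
q(Y, u) = 1 (q(Y, u) = (Y + u)/(Y + u) = 1)
(q(3, 3) + (16 - 1*55))² = (1 + (16 - 1*55))² = (1 + (16 - 55))² = (1 - 39)² = (-38)² = 1444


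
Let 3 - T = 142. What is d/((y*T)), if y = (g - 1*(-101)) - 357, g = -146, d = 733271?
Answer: 733271/55878 ≈ 13.123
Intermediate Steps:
T = -139 (T = 3 - 1*142 = 3 - 142 = -139)
y = -402 (y = (-146 - 1*(-101)) - 357 = (-146 + 101) - 357 = -45 - 357 = -402)
d/((y*T)) = 733271/((-402*(-139))) = 733271/55878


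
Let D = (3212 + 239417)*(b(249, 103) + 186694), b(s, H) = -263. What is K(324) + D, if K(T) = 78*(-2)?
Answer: 45233566943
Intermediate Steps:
D = 45233567099 (D = (3212 + 239417)*(-263 + 186694) = 242629*186431 = 45233567099)
K(T) = -156
K(324) + D = -156 + 45233567099 = 45233566943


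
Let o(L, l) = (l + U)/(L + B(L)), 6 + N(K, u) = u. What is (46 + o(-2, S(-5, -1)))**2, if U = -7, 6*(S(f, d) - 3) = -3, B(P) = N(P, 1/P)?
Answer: 625681/289 ≈ 2165.0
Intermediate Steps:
N(K, u) = -6 + u
B(P) = -6 + 1/P
S(f, d) = 5/2 (S(f, d) = 3 + (1/6)*(-3) = 3 - 1/2 = 5/2)
o(L, l) = (-7 + l)/(-6 + L + 1/L) (o(L, l) = (l - 7)/(L + (-6 + 1/L)) = (-7 + l)/(-6 + L + 1/L))
(46 + o(-2, S(-5, -1)))**2 = (46 - 2*(-7 + 5/2)/(1 - 2*(-6 - 2)))**2 = (46 - 2*(-9/2)/(1 - 2*(-8)))**2 = (46 - 2*(-9/2)/(1 + 16))**2 = (46 - 2*(-9/2)/17)**2 = (46 - 2*1/17*(-9/2))**2 = (46 + 9/17)**2 = (791/17)**2 = 625681/289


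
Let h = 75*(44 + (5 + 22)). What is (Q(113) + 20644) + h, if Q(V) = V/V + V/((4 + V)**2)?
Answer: 355503443/13689 ≈ 25970.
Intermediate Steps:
h = 5325 (h = 75*(44 + 27) = 75*71 = 5325)
Q(V) = 1 + V/(4 + V)**2
(Q(113) + 20644) + h = ((1 + 113/(4 + 113)**2) + 20644) + 5325 = ((1 + 113/117**2) + 20644) + 5325 = ((1 + 113*(1/13689)) + 20644) + 5325 = ((1 + 113/13689) + 20644) + 5325 = (13802/13689 + 20644) + 5325 = 282609518/13689 + 5325 = 355503443/13689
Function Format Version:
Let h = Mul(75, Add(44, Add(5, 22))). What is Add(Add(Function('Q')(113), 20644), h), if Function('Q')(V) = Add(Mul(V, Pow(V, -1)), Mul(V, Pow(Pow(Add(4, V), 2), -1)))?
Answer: Rational(355503443, 13689) ≈ 25970.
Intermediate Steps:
h = 5325 (h = Mul(75, Add(44, 27)) = Mul(75, 71) = 5325)
Function('Q')(V) = Add(1, Mul(V, Pow(Add(4, V), -2)))
Add(Add(Function('Q')(113), 20644), h) = Add(Add(Add(1, Mul(113, Pow(Add(4, 113), -2))), 20644), 5325) = Add(Add(Add(1, Mul(113, Pow(117, -2))), 20644), 5325) = Add(Add(Add(1, Mul(113, Rational(1, 13689))), 20644), 5325) = Add(Add(Add(1, Rational(113, 13689)), 20644), 5325) = Add(Add(Rational(13802, 13689), 20644), 5325) = Add(Rational(282609518, 13689), 5325) = Rational(355503443, 13689)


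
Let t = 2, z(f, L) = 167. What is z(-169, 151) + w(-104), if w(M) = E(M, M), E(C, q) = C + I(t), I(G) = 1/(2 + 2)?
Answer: 253/4 ≈ 63.250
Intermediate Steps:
I(G) = ¼ (I(G) = 1/4 = ¼)
E(C, q) = ¼ + C (E(C, q) = C + ¼ = ¼ + C)
w(M) = ¼ + M
z(-169, 151) + w(-104) = 167 + (¼ - 104) = 167 - 415/4 = 253/4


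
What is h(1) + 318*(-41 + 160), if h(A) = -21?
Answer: 37821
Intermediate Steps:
h(1) + 318*(-41 + 160) = -21 + 318*(-41 + 160) = -21 + 318*119 = -21 + 37842 = 37821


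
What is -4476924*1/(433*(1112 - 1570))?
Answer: 2238462/99157 ≈ 22.575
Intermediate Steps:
-4476924*1/(433*(1112 - 1570)) = -4476924/((-458*433)) = -4476924/(-198314) = -4476924*(-1/198314) = 2238462/99157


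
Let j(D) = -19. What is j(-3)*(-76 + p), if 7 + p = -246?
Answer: 6251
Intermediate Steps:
p = -253 (p = -7 - 246 = -253)
j(-3)*(-76 + p) = -19*(-76 - 253) = -19*(-329) = 6251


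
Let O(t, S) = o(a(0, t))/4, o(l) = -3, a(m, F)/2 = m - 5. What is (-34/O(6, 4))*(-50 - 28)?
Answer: -3536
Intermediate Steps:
a(m, F) = -10 + 2*m (a(m, F) = 2*(m - 5) = 2*(-5 + m) = -10 + 2*m)
O(t, S) = -¾ (O(t, S) = -3/4 = -3*¼ = -¾)
(-34/O(6, 4))*(-50 - 28) = (-34/(-¾))*(-50 - 28) = -34*(-4/3)*(-78) = (136/3)*(-78) = -3536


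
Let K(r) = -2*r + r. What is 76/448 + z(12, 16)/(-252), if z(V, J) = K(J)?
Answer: 235/1008 ≈ 0.23313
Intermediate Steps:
K(r) = -r
z(V, J) = -J
76/448 + z(12, 16)/(-252) = 76/448 - 1*16/(-252) = 76*(1/448) - 16*(-1/252) = 19/112 + 4/63 = 235/1008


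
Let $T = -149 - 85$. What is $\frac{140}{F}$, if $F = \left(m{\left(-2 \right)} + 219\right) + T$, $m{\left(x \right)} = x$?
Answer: $- \frac{140}{17} \approx -8.2353$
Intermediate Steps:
$T = -234$ ($T = -149 - 85 = -234$)
$F = -17$ ($F = \left(-2 + 219\right) - 234 = 217 - 234 = -17$)
$\frac{140}{F} = \frac{140}{-17} = 140 \left(- \frac{1}{17}\right) = - \frac{140}{17}$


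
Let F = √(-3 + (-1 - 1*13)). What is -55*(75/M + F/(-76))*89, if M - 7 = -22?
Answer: 24475 + 4895*I*√17/76 ≈ 24475.0 + 265.56*I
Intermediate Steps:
M = -15 (M = 7 - 22 = -15)
F = I*√17 (F = √(-3 + (-1 - 13)) = √(-3 - 14) = √(-17) = I*√17 ≈ 4.1231*I)
-55*(75/M + F/(-76))*89 = -55*(75/(-15) + (I*√17)/(-76))*89 = -55*(75*(-1/15) + (I*√17)*(-1/76))*89 = -55*(-5 - I*√17/76)*89 = (275 + 55*I*√17/76)*89 = 24475 + 4895*I*√17/76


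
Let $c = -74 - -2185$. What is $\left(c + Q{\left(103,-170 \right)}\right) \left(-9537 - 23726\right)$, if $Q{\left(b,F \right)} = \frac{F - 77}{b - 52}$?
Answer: $- \frac{3572911882}{51} \approx -7.0057 \cdot 10^{7}$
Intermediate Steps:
$c = 2111$ ($c = -74 + 2185 = 2111$)
$Q{\left(b,F \right)} = \frac{-77 + F}{-52 + b}$
$\left(c + Q{\left(103,-170 \right)}\right) \left(-9537 - 23726\right) = \left(2111 + \frac{-77 - 170}{-52 + 103}\right) \left(-9537 - 23726\right) = \left(2111 + \frac{1}{51} \left(-247\right)\right) \left(-33263\right) = \left(2111 - \frac{247}{51}\right) \left(-33263\right) = \frac{107414}{51} \left(-33263\right) = - \frac{3572911882}{51}$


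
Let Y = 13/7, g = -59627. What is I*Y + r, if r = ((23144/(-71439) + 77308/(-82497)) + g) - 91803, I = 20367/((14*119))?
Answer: -3468771770476110349/22910011373382 ≈ -1.5141e+5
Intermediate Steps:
I = 20367/1666 ≈ 12.225
Y = 13/7 (Y = 13*(1/7) = 13/7 ≈ 1.8571)
r = -297486873039490/1964501061 (r = ((23144/(-71439) + 77308/(-82497)) - 59627) - 91803 = ((23144*(-1/71439) + 77308*(-1/82497)) - 59627) - 91803 = ((-23144/71439 - 77308/82497) - 59627) - 91803 = (-2477372260/1964501061 - 59627) - 91803 = -117139782136507/1964501061 - 91803 = -297486873039490/1964501061 ≈ -1.5143e+5)
I*Y + r = (20367/1666)*(13/7) - 297486873039490/1964501061 = 264771/11662 - 297486873039490/1964501061 = -3468771770476110349/22910011373382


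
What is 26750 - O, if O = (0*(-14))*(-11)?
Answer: 26750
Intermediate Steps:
O = 0 (O = 0*(-11) = 0)
26750 - O = 26750 - 1*0 = 26750 + 0 = 26750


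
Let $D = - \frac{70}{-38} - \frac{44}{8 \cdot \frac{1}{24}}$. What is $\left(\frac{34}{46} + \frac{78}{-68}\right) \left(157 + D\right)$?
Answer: $- \frac{4785}{437} \approx -10.95$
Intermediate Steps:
$D = - \frac{2473}{19}$ ($D = \left(-70\right) \left(- \frac{1}{38}\right) - \frac{44}{8 \cdot \frac{1}{24}} = \frac{35}{19} - 44 \frac{1}{\frac{1}{3}} = \frac{35}{19} - 132 = - \frac{2473}{19} \approx -130.16$)
$\left(\frac{34}{46} + \frac{78}{-68}\right) \left(157 + D\right) = \left(\frac{34}{46} + \frac{78}{-68}\right) \left(157 - \frac{2473}{19}\right) = \left(34 \cdot \frac{1}{46} + 78 \left(- \frac{1}{68}\right)\right) \frac{510}{19} = \left(\frac{17}{23} - \frac{39}{34}\right) \frac{510}{19} = \left(- \frac{319}{782}\right) \frac{510}{19} = - \frac{4785}{437}$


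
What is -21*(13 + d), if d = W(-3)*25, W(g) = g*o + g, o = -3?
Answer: -3423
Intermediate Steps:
W(g) = -2*g (W(g) = g*(-3) + g = -3*g + g = -2*g)
d = 150 (d = -2*(-3)*25 = 6*25 = 150)
-21*(13 + d) = -21*(13 + 150) = -21*163 = -3423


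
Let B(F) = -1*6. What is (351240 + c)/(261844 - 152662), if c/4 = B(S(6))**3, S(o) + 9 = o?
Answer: 58396/18197 ≈ 3.2091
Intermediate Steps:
S(o) = -9 + o
B(F) = -6
c = -864 (c = 4*(-6)**3 = 4*(-216) = -864)
(351240 + c)/(261844 - 152662) = (351240 - 864)/(261844 - 152662) = 350376/109182 = 350376*(1/109182) = 58396/18197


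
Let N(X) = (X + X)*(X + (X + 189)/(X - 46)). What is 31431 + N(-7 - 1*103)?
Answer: 2173954/39 ≈ 55742.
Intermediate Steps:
N(X) = 2*X*(X + (189 + X)/(-46 + X)) (N(X) = (2*X)*(X + (189 + X)/(-46 + X)) = 2*X*(X + (189 + X)/(-46 + X)))
31431 + N(-7 - 1*103) = 31431 + 2*(-7 - 1*103)*(189 + (-7 - 1*103)**2 - 45*(-7 - 1*103))/(-46 + (-7 - 1*103)) = 31431 + 2*(-7 - 103)*(189 + (-7 - 103)**2 - 45*(-7 - 103))/(-46 + (-7 - 103)) = 31431 + 2*(-110)*(189 + (-110)**2 - 45*(-110))/(-46 - 110) = 31431 + 2*(-110)*(189 + 12100 + 4950)/(-156) = 31431 + 2*(-110)*(-1/156)*17239 = 31431 + 948145/39 = 2173954/39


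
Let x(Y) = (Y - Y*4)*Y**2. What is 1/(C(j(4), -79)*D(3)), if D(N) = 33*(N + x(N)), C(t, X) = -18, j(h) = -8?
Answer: 1/46332 ≈ 2.1583e-5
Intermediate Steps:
x(Y) = -3*Y**3 (x(Y) = (Y - 4*Y)*Y**2 = (-3*Y)*Y**2 = -3*Y**3)
D(N) = -99*N**3 + 33*N (D(N) = 33*(N - 3*N**3) = -99*N**3 + 33*N)
1/(C(j(4), -79)*D(3)) = 1/((-18)*(-99*3**3 + 33*3)) = -1/(18*(-99*27 + 99)) = -1/(18*(-2673 + 99)) = -1/18/(-2574) = -1/18*(-1/2574) = 1/46332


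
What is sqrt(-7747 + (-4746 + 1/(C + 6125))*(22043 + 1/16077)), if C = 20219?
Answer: I*sqrt(293240584368588986414079)/52941561 ≈ 10229.0*I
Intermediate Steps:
sqrt(-7747 + (-4746 + 1/(C + 6125))*(22043 + 1/16077)) = sqrt(-7747 + (-4746 + 1/(20219 + 6125))*(22043 + 1/16077)) = sqrt(-7747 + (-4746 + 1/26344)*(22043 + 1/16077)) = sqrt(-7747 + (-4746 + 1/26344)*(354385312/16077)) = sqrt(-7747 - 125028623/26344*354385312/16077) = sqrt(-7747 - 5538538446348172/52941561) = sqrt(-5538948584621239/52941561) = I*sqrt(293240584368588986414079)/52941561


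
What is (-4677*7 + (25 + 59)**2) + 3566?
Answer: -22117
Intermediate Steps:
(-4677*7 + (25 + 59)**2) + 3566 = (-32739 + 84**2) + 3566 = (-32739 + 7056) + 3566 = -25683 + 3566 = -22117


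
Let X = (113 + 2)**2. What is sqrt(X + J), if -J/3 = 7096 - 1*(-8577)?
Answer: I*sqrt(33794) ≈ 183.83*I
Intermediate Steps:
X = 13225 (X = 115**2 = 13225)
J = -47019 (J = -3*(7096 - 1*(-8577)) = -3*(7096 + 8577) = -3*15673 = -47019)
sqrt(X + J) = sqrt(13225 - 47019) = sqrt(-33794) = I*sqrt(33794)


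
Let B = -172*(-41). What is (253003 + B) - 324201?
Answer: -64146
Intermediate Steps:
B = 7052
(253003 + B) - 324201 = (253003 + 7052) - 324201 = 260055 - 324201 = -64146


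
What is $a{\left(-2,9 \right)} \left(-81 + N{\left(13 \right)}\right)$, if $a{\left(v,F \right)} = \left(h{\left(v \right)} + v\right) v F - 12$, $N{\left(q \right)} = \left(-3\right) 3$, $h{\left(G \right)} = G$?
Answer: $-5400$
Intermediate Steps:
$N{\left(q \right)} = -9$
$a{\left(v,F \right)} = -12 + 2 F v^{2}$ ($a{\left(v,F \right)} = \left(v + v\right) v F - 12 = 2 v v F - 12 = 2 v^{2} F - 12 = 2 F v^{2} - 12 = -12 + 2 F v^{2}$)
$a{\left(-2,9 \right)} \left(-81 + N{\left(13 \right)}\right) = \left(-12 + 2 \cdot 9 \left(-2\right)^{2}\right) \left(-81 - 9\right) = \left(-12 + 2 \cdot 9 \cdot 4\right) \left(-90\right) = \left(-12 + 72\right) \left(-90\right) = 60 \left(-90\right) = -5400$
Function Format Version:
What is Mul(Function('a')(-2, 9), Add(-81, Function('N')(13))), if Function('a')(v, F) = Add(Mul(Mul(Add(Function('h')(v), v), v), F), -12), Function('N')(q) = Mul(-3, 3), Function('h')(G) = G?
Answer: -5400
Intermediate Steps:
Function('N')(q) = -9
Function('a')(v, F) = Add(-12, Mul(2, F, Pow(v, 2))) (Function('a')(v, F) = Add(Mul(Mul(Add(v, v), v), F), -12) = Add(Mul(Mul(Mul(2, v), v), F), -12) = Add(Mul(Mul(2, Pow(v, 2)), F), -12) = Add(Mul(2, F, Pow(v, 2)), -12) = Add(-12, Mul(2, F, Pow(v, 2))))
Mul(Function('a')(-2, 9), Add(-81, Function('N')(13))) = Mul(Add(-12, Mul(2, 9, Pow(-2, 2))), Add(-81, -9)) = Mul(Add(-12, Mul(2, 9, 4)), -90) = Mul(Add(-12, 72), -90) = Mul(60, -90) = -5400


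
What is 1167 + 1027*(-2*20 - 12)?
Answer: -52237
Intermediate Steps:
1167 + 1027*(-2*20 - 12) = 1167 + 1027*(-40 - 12) = 1167 + 1027*(-52) = 1167 - 53404 = -52237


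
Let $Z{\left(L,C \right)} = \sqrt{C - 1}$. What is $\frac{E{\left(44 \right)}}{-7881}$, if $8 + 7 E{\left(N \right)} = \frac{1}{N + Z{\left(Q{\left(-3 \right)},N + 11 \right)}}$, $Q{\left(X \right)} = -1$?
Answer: $\frac{2502}{17304049} + \frac{\sqrt{6}}{34608098} \approx 0.00014466$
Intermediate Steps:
$Z{\left(L,C \right)} = \sqrt{-1 + C}$
$E{\left(N \right)} = - \frac{8}{7} + \frac{1}{7 \left(N + \sqrt{10 + N}\right)}$ ($E{\left(N \right)} = - \frac{8}{7} + \frac{1}{7 \left(N + \sqrt{-1 + \left(N + 11\right)}\right)} = - \frac{8}{7} + \frac{1}{7 \left(N + \sqrt{-1 + \left(11 + N\right)}\right)} = - \frac{8}{7} + \frac{1}{7 \left(N + \sqrt{10 + N}\right)}$)
$\frac{E{\left(44 \right)}}{-7881} = \frac{\frac{1}{7} \frac{1}{44 + \sqrt{10 + 44}} \left(1 - 352 - 8 \sqrt{10 + 44}\right)}{-7881} = \frac{1 - 352 - 8 \sqrt{54}}{7 \left(44 + \sqrt{54}\right)} \left(- \frac{1}{7881}\right) = \frac{1 - 352 - 8 \cdot 3 \sqrt{6}}{7 \left(44 + 3 \sqrt{6}\right)} \left(- \frac{1}{7881}\right) = \frac{1 - 352 - 24 \sqrt{6}}{7 \left(44 + 3 \sqrt{6}\right)} \left(- \frac{1}{7881}\right) = \frac{-351 - 24 \sqrt{6}}{7 \left(44 + 3 \sqrt{6}\right)} \left(- \frac{1}{7881}\right) = - \frac{-351 - 24 \sqrt{6}}{55167 \left(44 + 3 \sqrt{6}\right)}$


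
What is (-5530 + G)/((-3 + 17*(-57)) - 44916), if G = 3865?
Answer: 555/15296 ≈ 0.036284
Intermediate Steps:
(-5530 + G)/((-3 + 17*(-57)) - 44916) = (-5530 + 3865)/((-3 + 17*(-57)) - 44916) = -1665/((-3 - 969) - 44916) = -1665/(-972 - 44916) = -1665/(-45888) = -1665*(-1/45888) = 555/15296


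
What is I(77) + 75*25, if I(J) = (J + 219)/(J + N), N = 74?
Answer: 283421/151 ≈ 1877.0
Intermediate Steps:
I(J) = (219 + J)/(74 + J) (I(J) = (J + 219)/(J + 74) = (219 + J)/(74 + J))
I(77) + 75*25 = (219 + 77)/(74 + 77) + 75*25 = 296/151 + 1875 = 283421/151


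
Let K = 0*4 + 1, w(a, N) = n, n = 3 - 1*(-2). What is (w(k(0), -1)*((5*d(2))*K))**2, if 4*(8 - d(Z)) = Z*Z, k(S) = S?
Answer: 30625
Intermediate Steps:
n = 5 (n = 3 + 2 = 5)
w(a, N) = 5
K = 1 (K = 0 + 1 = 1)
d(Z) = 8 - Z**2/4 (d(Z) = 8 - Z*Z/4 = 8 - Z**2/4)
(w(k(0), -1)*((5*d(2))*K))**2 = (5*((5*(8 - 1/4*2**2))*1))**2 = (5*((5*(8 - 1/4*4))*1))**2 = (5*((5*(8 - 1))*1))**2 = (5*((5*7)*1))**2 = (5*(35*1))**2 = (5*35)**2 = 175**2 = 30625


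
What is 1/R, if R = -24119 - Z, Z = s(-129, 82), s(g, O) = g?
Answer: -1/23990 ≈ -4.1684e-5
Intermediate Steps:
Z = -129
R = -23990 (R = -24119 - 1*(-129) = -24119 + 129 = -23990)
1/R = 1/(-23990) = -1/23990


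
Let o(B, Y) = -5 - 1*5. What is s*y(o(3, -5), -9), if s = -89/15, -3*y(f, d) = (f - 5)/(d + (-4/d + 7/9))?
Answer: 267/70 ≈ 3.8143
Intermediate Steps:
o(B, Y) = -10 (o(B, Y) = -5 - 5 = -10)
y(f, d) = -(-5 + f)/(3*(7/9 + d - 4/d)) (y(f, d) = -(f - 5)/(3*(d + (-4/d + 7/9))) = -(-5 + f)/(3*(d + (-4/d + 7*(⅑)))) = -(-5 + f)/(3*(d + (-4/d + 7/9))) = -(-5 + f)/(3*(d + (7/9 - 4/d))) = -(-5 + f)/(3*(7/9 + d - 4/d)))
s = -89/15 (s = -89*1/15 = -89/15 ≈ -5.9333)
s*y(o(3, -5), -9) = -89*(-9)*(5 - 1*(-10))/(5*(-36 + 7*(-9) + 9*(-9)²)) = -89*(-9)*(5 + 10)/(5*(-36 - 63 + 9*81)) = -89*(-9)*15/(5*(-36 - 63 + 729)) = -89*(-9)*15/(5*630) = -89/15*(-9/14) = 267/70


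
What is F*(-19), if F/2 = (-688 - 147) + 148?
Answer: 26106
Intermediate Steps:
F = -1374 (F = 2*((-688 - 147) + 148) = 2*(-835 + 148) = 2*(-687) = -1374)
F*(-19) = -1374*(-19) = 26106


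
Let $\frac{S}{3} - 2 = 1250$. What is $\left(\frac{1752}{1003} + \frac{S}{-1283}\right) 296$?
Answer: $- \frac{449757792}{1286849} \approx -349.5$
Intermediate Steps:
$S = 3756$ ($S = 6 + 3 \cdot 1250 = 6 + 3750 = 3756$)
$\left(\frac{1752}{1003} + \frac{S}{-1283}\right) 296 = \left(\frac{1752}{1003} + \frac{3756}{-1283}\right) 296 = \left(1752 \cdot \frac{1}{1003} + 3756 \left(- \frac{1}{1283}\right)\right) 296 = \left(\frac{1752}{1003} - \frac{3756}{1283}\right) 296 = \left(- \frac{1519452}{1286849}\right) 296 = - \frac{449757792}{1286849}$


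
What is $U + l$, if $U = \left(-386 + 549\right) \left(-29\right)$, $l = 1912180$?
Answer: $1907453$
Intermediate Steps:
$U = -4727$ ($U = 163 \left(-29\right) = -4727$)
$U + l = -4727 + 1912180 = 1907453$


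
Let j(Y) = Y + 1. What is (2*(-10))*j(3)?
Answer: -80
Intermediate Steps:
j(Y) = 1 + Y
(2*(-10))*j(3) = (2*(-10))*(1 + 3) = -20*4 = -80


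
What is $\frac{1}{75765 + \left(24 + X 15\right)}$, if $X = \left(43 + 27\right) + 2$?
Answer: $\frac{1}{76869} \approx 1.3009 \cdot 10^{-5}$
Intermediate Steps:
$X = 72$ ($X = 70 + 2 = 72$)
$\frac{1}{75765 + \left(24 + X 15\right)} = \frac{1}{75765 + \left(24 + 72 \cdot 15\right)} = \frac{1}{75765 + \left(24 + 1080\right)} = \frac{1}{75765 + 1104} = \frac{1}{76869}$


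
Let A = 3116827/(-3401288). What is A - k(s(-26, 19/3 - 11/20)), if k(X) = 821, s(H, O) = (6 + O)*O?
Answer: -2795574275/3401288 ≈ -821.92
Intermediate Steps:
A = -3116827/3401288 (A = 3116827*(-1/3401288) = -3116827/3401288 ≈ -0.91637)
s(H, O) = O*(6 + O)
A - k(s(-26, 19/3 - 11/20)) = -3116827/3401288 - 1*821 = -3116827/3401288 - 821 = -2795574275/3401288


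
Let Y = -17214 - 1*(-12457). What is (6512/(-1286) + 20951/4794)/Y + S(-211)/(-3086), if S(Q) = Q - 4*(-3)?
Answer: 731165991953/11313007744821 ≈ 0.064631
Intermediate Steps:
S(Q) = 12 + Q (S(Q) = Q + 12 = 12 + Q)
Y = -4757 (Y = -17214 + 12457 = -4757)
(6512/(-1286) + 20951/4794)/Y + S(-211)/(-3086) = (6512/(-1286) + 20951/4794)/(-4757) + (12 - 211)/(-3086) = (6512*(-1/1286) + 20951*(1/4794))*(-1/4757) - 199*(-1/3086) = (-3256/643 + 20951/4794)*(-1/4757) + 199/3086 = -2137771/3082542*(-1/4757) + 199/3086 = 2137771/14663652294 + 199/3086 = 731165991953/11313007744821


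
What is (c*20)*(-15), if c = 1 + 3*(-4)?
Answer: 3300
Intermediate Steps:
c = -11 (c = 1 - 12 = -11)
(c*20)*(-15) = -11*20*(-15) = -220*(-15) = 3300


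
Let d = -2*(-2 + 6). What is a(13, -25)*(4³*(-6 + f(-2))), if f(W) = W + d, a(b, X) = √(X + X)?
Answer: -5120*I*√2 ≈ -7240.8*I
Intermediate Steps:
d = -8 (d = -2*4 = -8)
a(b, X) = √2*√X (a(b, X) = √(2*X) = √2*√X)
f(W) = -8 + W (f(W) = W - 8 = -8 + W)
a(13, -25)*(4³*(-6 + f(-2))) = (√2*√(-25))*(4³*(-6 + (-8 - 2))) = (√2*(5*I))*(64*(-6 - 10)) = (5*I*√2)*(64*(-16)) = (5*I*√2)*(-1024) = -5120*I*√2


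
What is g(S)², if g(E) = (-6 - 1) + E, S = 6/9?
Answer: 361/9 ≈ 40.111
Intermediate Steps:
S = ⅔ (S = 6*(⅑) = ⅔ ≈ 0.66667)
g(E) = -7 + E
g(S)² = (-7 + ⅔)² = (-19/3)² = 361/9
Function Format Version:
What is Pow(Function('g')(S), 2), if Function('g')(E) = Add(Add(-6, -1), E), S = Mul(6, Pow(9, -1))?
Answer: Rational(361, 9) ≈ 40.111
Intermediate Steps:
S = Rational(2, 3) (S = Mul(6, Rational(1, 9)) = Rational(2, 3) ≈ 0.66667)
Function('g')(E) = Add(-7, E)
Pow(Function('g')(S), 2) = Pow(Add(-7, Rational(2, 3)), 2) = Pow(Rational(-19, 3), 2) = Rational(361, 9)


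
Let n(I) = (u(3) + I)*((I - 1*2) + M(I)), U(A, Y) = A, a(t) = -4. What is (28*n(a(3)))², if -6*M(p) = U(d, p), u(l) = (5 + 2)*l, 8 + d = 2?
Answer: 5664400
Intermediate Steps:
d = -6 (d = -8 + 2 = -6)
u(l) = 7*l
M(p) = 1 (M(p) = -⅙*(-6) = 1)
n(I) = (-1 + I)*(21 + I) (n(I) = (7*3 + I)*((I - 1*2) + 1) = (21 + I)*((I - 2) + 1) = (21 + I)*((-2 + I) + 1) = (21 + I)*(-1 + I) = (-1 + I)*(21 + I))
(28*n(a(3)))² = (28*(-21 + (-4)² + 20*(-4)))² = (28*(-21 + 16 - 80))² = (28*(-85))² = (-2380)² = 5664400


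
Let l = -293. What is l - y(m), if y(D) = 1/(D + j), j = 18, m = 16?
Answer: -9963/34 ≈ -293.03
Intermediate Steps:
y(D) = 1/(18 + D) (y(D) = 1/(D + 18) = 1/(18 + D))
l - y(m) = -293 - 1/(18 + 16) = -293 - 1/34 = -9963/34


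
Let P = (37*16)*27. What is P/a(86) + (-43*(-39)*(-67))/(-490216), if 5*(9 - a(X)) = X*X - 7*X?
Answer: -38419751829/3308467784 ≈ -11.613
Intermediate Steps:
a(X) = 9 - X²/5 + 7*X/5 (a(X) = 9 - (X*X - 7*X)/5 = 9 - (X² - 7*X)/5 = 9 + (-X²/5 + 7*X/5) = 9 - X²/5 + 7*X/5)
P = 15984 (P = 592*27 = 15984)
P/a(86) + (-43*(-39)*(-67))/(-490216) = 15984/(9 - ⅕*86² + (7/5)*86) + (-43*(-39)*(-67))/(-490216) = 15984/(9 - ⅕*7396 + 602/5) + (1677*(-67))*(-1/490216) = 15984/(9 - 7396/5 + 602/5) - 112359*(-1/490216) = 15984/(-6749/5) + 112359/490216 = 15984*(-5/6749) + 112359/490216 = -79920/6749 + 112359/490216 = -38419751829/3308467784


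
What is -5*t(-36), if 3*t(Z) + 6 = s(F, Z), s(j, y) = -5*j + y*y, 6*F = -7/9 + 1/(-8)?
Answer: -2788025/1296 ≈ -2151.3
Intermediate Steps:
F = -65/432 (F = (-7/9 + 1/(-8))/6 = (-7*⅑ + 1*(-⅛))/6 = (-7/9 - ⅛)/6 = (⅙)*(-65/72) = -65/432 ≈ -0.15046)
s(j, y) = y² - 5*j (s(j, y) = -5*j + y² = y² - 5*j)
t(Z) = -2267/1296 + Z²/3 (t(Z) = -2 + (Z² - 5*(-65/432))/3 = -2 + (Z² + 325/432)/3 = -2 + (325/432 + Z²)/3 = -2 + (325/1296 + Z²/3) = -2267/1296 + Z²/3)
-5*t(-36) = -5*(-2267/1296 + (⅓)*(-36)²) = -5*(-2267/1296 + (⅓)*1296) = -5*(-2267/1296 + 432) = -5*557605/1296 = -2788025/1296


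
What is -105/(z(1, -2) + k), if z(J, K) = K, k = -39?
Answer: 105/41 ≈ 2.5610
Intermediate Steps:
-105/(z(1, -2) + k) = -105/(-2 - 39) = -105/(-41) = -105*(-1/41) = 105/41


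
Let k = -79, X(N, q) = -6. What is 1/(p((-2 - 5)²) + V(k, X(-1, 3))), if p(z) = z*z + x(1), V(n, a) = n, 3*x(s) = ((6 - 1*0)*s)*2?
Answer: 1/2326 ≈ 0.00042992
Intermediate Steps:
x(s) = 4*s (x(s) = (((6 - 1*0)*s)*2)/3 = (((6 + 0)*s)*2)/3 = ((6*s)*2)/3 = (12*s)/3 = 4*s)
p(z) = 4 + z² (p(z) = z*z + 4*1 = z² + 4 = 4 + z²)
1/(p((-2 - 5)²) + V(k, X(-1, 3))) = 1/((4 + ((-2 - 5)²)²) - 79) = 1/((4 + ((-7)²)²) - 79) = 1/((4 + 49²) - 79) = 1/((4 + 2401) - 79) = 1/(2405 - 79) = 1/2326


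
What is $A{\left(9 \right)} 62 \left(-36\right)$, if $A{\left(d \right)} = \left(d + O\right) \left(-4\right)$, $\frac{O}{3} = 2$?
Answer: $133920$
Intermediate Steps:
$O = 6$ ($O = 3 \cdot 2 = 6$)
$A{\left(d \right)} = -24 - 4 d$ ($A{\left(d \right)} = \left(d + 6\right) \left(-4\right) = \left(6 + d\right) \left(-4\right) = -24 - 4 d$)
$A{\left(9 \right)} 62 \left(-36\right) = \left(-24 - 36\right) 62 \left(-36\right) = \left(-60\right) 62 \left(-36\right) = \left(-3720\right) \left(-36\right) = 133920$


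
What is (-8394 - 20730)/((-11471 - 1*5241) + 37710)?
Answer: -14562/10499 ≈ -1.3870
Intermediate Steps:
(-8394 - 20730)/((-11471 - 1*5241) + 37710) = -29124/((-11471 - 5241) + 37710) = -29124/(-16712 + 37710) = -29124/20998 = -29124*1/20998 = -14562/10499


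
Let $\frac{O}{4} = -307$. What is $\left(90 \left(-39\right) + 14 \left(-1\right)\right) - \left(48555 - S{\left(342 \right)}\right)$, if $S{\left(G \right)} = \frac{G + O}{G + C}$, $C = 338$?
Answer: $- \frac{17707303}{340} \approx -52080.0$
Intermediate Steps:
$O = -1228$ ($O = 4 \left(-307\right) = -1228$)
$S{\left(G \right)} = \frac{-1228 + G}{338 + G}$ ($S{\left(G \right)} = \frac{G - 1228}{G + 338} = \frac{-1228 + G}{338 + G}$)
$\left(90 \left(-39\right) + 14 \left(-1\right)\right) - \left(48555 - S{\left(342 \right)}\right) = \left(90 \left(-39\right) + 14 \left(-1\right)\right) - \left(48555 - \frac{-1228 + 342}{338 + 342}\right) = \left(-3510 - 14\right) - \left(48555 - \frac{1}{680} \left(-886\right)\right) = -3524 - \left(48555 - \frac{1}{680} \left(-886\right)\right) = -3524 - \left(48555 - - \frac{443}{340}\right) = -3524 - \left(48555 + \frac{443}{340}\right) = -3524 - \frac{16509143}{340} = - \frac{17707303}{340}$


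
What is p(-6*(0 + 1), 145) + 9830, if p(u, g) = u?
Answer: 9824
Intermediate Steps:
p(-6*(0 + 1), 145) + 9830 = -6*(0 + 1) + 9830 = -6*1 + 9830 = -6 + 9830 = 9824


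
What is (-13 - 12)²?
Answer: 625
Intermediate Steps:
(-13 - 12)² = (-25)² = 625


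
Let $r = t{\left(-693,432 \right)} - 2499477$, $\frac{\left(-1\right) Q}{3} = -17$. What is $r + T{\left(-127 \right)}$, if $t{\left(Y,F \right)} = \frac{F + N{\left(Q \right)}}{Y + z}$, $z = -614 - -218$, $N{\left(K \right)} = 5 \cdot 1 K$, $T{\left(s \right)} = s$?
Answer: $- \frac{907356481}{363} \approx -2.4996 \cdot 10^{6}$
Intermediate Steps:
$Q = 51$ ($Q = \left(-3\right) \left(-17\right) = 51$)
$N{\left(K \right)} = 5 K$
$z = -396$ ($z = -614 + 218 = -396$)
$t{\left(Y,F \right)} = \frac{255 + F}{-396 + Y}$ ($t{\left(Y,F \right)} = \frac{F + 5 \cdot 51}{Y - 396} = \frac{F + 255}{-396 + Y} = \frac{255 + F}{-396 + Y}$)
$r = - \frac{907310380}{363}$ ($r = \frac{255 + 432}{-396 - 693} - 2499477 = \frac{1}{-1089} \cdot 687 - 2499477 = \left(- \frac{1}{1089}\right) 687 - 2499477 = - \frac{229}{363} - 2499477 = - \frac{907310380}{363} \approx -2.4995 \cdot 10^{6}$)
$r + T{\left(-127 \right)} = - \frac{907310380}{363} - 127 = - \frac{907356481}{363}$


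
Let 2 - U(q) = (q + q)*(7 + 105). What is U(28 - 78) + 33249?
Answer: 44451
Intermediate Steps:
U(q) = 2 - 224*q (U(q) = 2 - (q + q)*(7 + 105) = 2 - 2*q*112 = 2 - 224*q)
U(28 - 78) + 33249 = (2 - 224*(28 - 78)) + 33249 = (2 - 224*(-50)) + 33249 = (2 + 11200) + 33249 = 11202 + 33249 = 44451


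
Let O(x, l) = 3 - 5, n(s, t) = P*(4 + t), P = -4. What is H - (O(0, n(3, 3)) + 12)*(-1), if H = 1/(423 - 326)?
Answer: 971/97 ≈ 10.010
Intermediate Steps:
H = 1/97 ≈ 0.010309
n(s, t) = -16 - 4*t (n(s, t) = -4*(4 + t) = -16 - 4*t)
O(x, l) = -2
H - (O(0, n(3, 3)) + 12)*(-1) = 1/97 - (-2 + 12)*(-1) = 1/97 - 10*(-1) = 1/97 - 1*(-10) = 1/97 + 10 = 971/97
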